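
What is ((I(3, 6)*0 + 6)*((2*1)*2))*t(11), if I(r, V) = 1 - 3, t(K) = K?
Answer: 264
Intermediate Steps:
I(r, V) = -2
((I(3, 6)*0 + 6)*((2*1)*2))*t(11) = ((-2*0 + 6)*((2*1)*2))*11 = ((0 + 6)*(2*2))*11 = (6*4)*11 = 24*11 = 264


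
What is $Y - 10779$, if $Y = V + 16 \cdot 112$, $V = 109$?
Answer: $-8878$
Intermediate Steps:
$Y = 1901$ ($Y = 109 + 16 \cdot 112 = 109 + 1792 = 1901$)
$Y - 10779 = 1901 - 10779 = -8878$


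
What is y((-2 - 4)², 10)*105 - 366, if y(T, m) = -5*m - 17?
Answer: -7401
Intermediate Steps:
y(T, m) = -17 - 5*m
y((-2 - 4)², 10)*105 - 366 = (-17 - 5*10)*105 - 366 = (-17 - 50)*105 - 366 = -67*105 - 366 = -7035 - 366 = -7401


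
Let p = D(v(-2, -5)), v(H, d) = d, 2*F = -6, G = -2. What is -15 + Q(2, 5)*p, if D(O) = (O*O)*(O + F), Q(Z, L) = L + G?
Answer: -615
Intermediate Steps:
F = -3 (F = (½)*(-6) = -3)
Q(Z, L) = -2 + L (Q(Z, L) = L - 2 = -2 + L)
D(O) = O²*(-3 + O) (D(O) = (O*O)*(O - 3) = O²*(-3 + O))
p = -200 (p = (-5)²*(-3 - 5) = 25*(-8) = -200)
-15 + Q(2, 5)*p = -15 + (-2 + 5)*(-200) = -15 + 3*(-200) = -15 - 600 = -615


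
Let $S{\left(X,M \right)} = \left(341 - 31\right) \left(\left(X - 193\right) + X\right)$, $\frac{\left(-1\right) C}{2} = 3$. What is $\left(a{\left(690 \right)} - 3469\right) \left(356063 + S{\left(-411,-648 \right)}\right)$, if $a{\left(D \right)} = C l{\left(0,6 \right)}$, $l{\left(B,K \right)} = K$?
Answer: $-145152565$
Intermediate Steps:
$C = -6$ ($C = \left(-2\right) 3 = -6$)
$a{\left(D \right)} = -36$ ($a{\left(D \right)} = \left(-6\right) 6 = -36$)
$S{\left(X,M \right)} = -59830 + 620 X$ ($S{\left(X,M \right)} = 310 \left(\left(-193 + X\right) + X\right) = 310 \left(-193 + 2 X\right) = -59830 + 620 X$)
$\left(a{\left(690 \right)} - 3469\right) \left(356063 + S{\left(-411,-648 \right)}\right) = \left(-36 - 3469\right) \left(356063 + \left(-59830 + 620 \left(-411\right)\right)\right) = - 3505 \left(356063 - 314650\right) = \left(-3505\right) 41413 = -145152565$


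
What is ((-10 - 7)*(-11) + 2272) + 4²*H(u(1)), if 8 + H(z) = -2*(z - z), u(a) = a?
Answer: 2331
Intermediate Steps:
H(z) = -8 (H(z) = -8 - 2*(z - z) = -8 - 2*0 = -8 + 0 = -8)
((-10 - 7)*(-11) + 2272) + 4²*H(u(1)) = ((-10 - 7)*(-11) + 2272) + 4²*(-8) = (-17*(-11) + 2272) + 16*(-8) = (187 + 2272) - 128 = 2459 - 128 = 2331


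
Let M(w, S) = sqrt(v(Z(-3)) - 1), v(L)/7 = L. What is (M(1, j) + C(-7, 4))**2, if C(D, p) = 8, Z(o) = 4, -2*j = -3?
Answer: 91 + 48*sqrt(3) ≈ 174.14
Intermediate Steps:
j = 3/2 (j = -1/2*(-3) = 3/2 ≈ 1.5000)
v(L) = 7*L
M(w, S) = 3*sqrt(3) (M(w, S) = sqrt(7*4 - 1) = sqrt(28 - 1) = sqrt(27) = 3*sqrt(3))
(M(1, j) + C(-7, 4))**2 = (3*sqrt(3) + 8)**2 = (8 + 3*sqrt(3))**2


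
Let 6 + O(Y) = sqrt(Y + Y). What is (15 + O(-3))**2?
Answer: (9 + I*sqrt(6))**2 ≈ 75.0 + 44.091*I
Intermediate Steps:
O(Y) = -6 + sqrt(2)*sqrt(Y) (O(Y) = -6 + sqrt(Y + Y) = -6 + sqrt(2*Y) = -6 + sqrt(2)*sqrt(Y))
(15 + O(-3))**2 = (15 + (-6 + sqrt(2)*sqrt(-3)))**2 = (15 + (-6 + sqrt(2)*(I*sqrt(3))))**2 = (15 + (-6 + I*sqrt(6)))**2 = (9 + I*sqrt(6))**2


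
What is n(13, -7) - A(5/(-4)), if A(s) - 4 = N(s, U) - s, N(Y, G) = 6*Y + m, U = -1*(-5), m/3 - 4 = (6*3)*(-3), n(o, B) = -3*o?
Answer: 453/4 ≈ 113.25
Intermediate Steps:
m = -150 (m = 12 + 3*((6*3)*(-3)) = 12 + 3*(18*(-3)) = 12 + 3*(-54) = 12 - 162 = -150)
U = 5
N(Y, G) = -150 + 6*Y (N(Y, G) = 6*Y - 150 = -150 + 6*Y)
A(s) = -146 + 5*s (A(s) = 4 + ((-150 + 6*s) - s) = 4 + (-150 + 5*s) = -146 + 5*s)
n(13, -7) - A(5/(-4)) = -3*13 - (-146 + 5*(5/(-4))) = -39 - (-146 + 5*(5*(-¼))) = -39 - (-146 + 5*(-5/4)) = -39 - (-146 - 25/4) = -39 - 1*(-609/4) = -39 + 609/4 = 453/4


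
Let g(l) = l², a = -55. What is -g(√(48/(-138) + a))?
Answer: 1273/23 ≈ 55.348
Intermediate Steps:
-g(√(48/(-138) + a)) = -(√(48/(-138) - 55))² = -(√(48*(-1/138) - 55))² = -(√(-8/23 - 55))² = -(√(-1273/23))² = -(I*√29279/23)² = -1*(-1273/23) = 1273/23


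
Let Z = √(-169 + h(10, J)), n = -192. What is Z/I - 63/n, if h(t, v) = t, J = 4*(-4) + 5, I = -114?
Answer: 21/64 - I*√159/114 ≈ 0.32813 - 0.11061*I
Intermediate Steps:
J = -11 (J = -16 + 5 = -11)
Z = I*√159 (Z = √(-169 + 10) = √(-159) = I*√159 ≈ 12.61*I)
Z/I - 63/n = (I*√159)/(-114) - 63/(-192) = (I*√159)*(-1/114) - 63*(-1/192) = -I*√159/114 + 21/64 = 21/64 - I*√159/114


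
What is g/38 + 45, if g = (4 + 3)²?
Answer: 1759/38 ≈ 46.289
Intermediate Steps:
g = 49 (g = 7² = 49)
g/38 + 45 = 49/38 + 45 = 1759/38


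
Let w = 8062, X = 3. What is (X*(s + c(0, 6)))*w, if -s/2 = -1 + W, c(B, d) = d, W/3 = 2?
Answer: -96744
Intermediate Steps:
W = 6 (W = 3*2 = 6)
s = -10 (s = -2*(-1 + 6) = -2*5 = -10)
(X*(s + c(0, 6)))*w = (3*(-10 + 6))*8062 = (3*(-4))*8062 = -12*8062 = -96744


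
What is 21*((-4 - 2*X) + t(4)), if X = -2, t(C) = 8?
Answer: 168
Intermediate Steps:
21*((-4 - 2*X) + t(4)) = 21*((-4 - 2*(-2)) + 8) = 21*((-4 + 4) + 8) = 21*(0 + 8) = 21*8 = 168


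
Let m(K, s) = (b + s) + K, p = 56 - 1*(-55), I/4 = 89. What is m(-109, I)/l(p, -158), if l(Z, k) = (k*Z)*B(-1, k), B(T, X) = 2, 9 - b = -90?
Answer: -173/17538 ≈ -0.0098643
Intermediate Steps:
b = 99 (b = 9 - 1*(-90) = 9 + 90 = 99)
I = 356 (I = 4*89 = 356)
p = 111 (p = 56 + 55 = 111)
l(Z, k) = 2*Z*k (l(Z, k) = (k*Z)*2 = (Z*k)*2 = 2*Z*k)
m(K, s) = 99 + K + s (m(K, s) = (99 + s) + K = 99 + K + s)
m(-109, I)/l(p, -158) = (99 - 109 + 356)/((2*111*(-158))) = 346/(-35076) = 346*(-1/35076) = -173/17538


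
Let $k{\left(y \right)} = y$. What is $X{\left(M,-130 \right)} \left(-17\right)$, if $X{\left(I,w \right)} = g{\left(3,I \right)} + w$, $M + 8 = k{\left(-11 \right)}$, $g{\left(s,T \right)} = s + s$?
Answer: $2108$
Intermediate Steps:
$g{\left(s,T \right)} = 2 s$
$M = -19$ ($M = -8 - 11 = -19$)
$X{\left(I,w \right)} = 6 + w$ ($X{\left(I,w \right)} = 2 \cdot 3 + w = 6 + w$)
$X{\left(M,-130 \right)} \left(-17\right) = \left(6 - 130\right) \left(-17\right) = \left(-124\right) \left(-17\right) = 2108$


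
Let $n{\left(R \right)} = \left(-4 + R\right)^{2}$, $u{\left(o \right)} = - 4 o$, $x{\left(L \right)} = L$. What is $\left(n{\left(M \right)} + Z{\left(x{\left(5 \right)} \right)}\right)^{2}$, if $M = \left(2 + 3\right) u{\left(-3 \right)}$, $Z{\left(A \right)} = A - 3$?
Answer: $9847044$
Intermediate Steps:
$Z{\left(A \right)} = -3 + A$
$M = 60$ ($M = \left(2 + 3\right) \left(\left(-4\right) \left(-3\right)\right) = 5 \cdot 12 = 60$)
$\left(n{\left(M \right)} + Z{\left(x{\left(5 \right)} \right)}\right)^{2} = \left(\left(-4 + 60\right)^{2} + \left(-3 + 5\right)\right)^{2} = \left(56^{2} + 2\right)^{2} = \left(3136 + 2\right)^{2} = 3138^{2} = 9847044$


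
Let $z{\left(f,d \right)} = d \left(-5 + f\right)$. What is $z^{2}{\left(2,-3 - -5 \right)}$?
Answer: $36$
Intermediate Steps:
$z^{2}{\left(2,-3 - -5 \right)} = \left(\left(-3 - -5\right) \left(-5 + 2\right)\right)^{2} = \left(\left(-3 + 5\right) \left(-3\right)\right)^{2} = \left(2 \left(-3\right)\right)^{2} = \left(-6\right)^{2} = 36$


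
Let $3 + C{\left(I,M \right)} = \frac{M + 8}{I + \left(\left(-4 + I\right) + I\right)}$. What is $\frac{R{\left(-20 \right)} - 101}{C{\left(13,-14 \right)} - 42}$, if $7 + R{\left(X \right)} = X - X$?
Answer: $\frac{1260}{527} \approx 2.3909$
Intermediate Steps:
$R{\left(X \right)} = -7$ ($R{\left(X \right)} = -7 + \left(X - X\right) = -7 + 0 = -7$)
$C{\left(I,M \right)} = -3 + \frac{8 + M}{-4 + 3 I}$ ($C{\left(I,M \right)} = -3 + \frac{M + 8}{I + \left(\left(-4 + I\right) + I\right)} = -3 + \frac{8 + M}{I + \left(-4 + 2 I\right)} = -3 + \frac{8 + M}{-4 + 3 I}$)
$\frac{R{\left(-20 \right)} - 101}{C{\left(13,-14 \right)} - 42} = \frac{-7 - 101}{\frac{20 - 14 - 117}{-4 + 3 \cdot 13} - 42} = - \frac{108}{\frac{20 - 14 - 117}{-4 + 39} - 42} = - \frac{108}{\frac{1}{35} \left(-111\right) - 42} = - \frac{108}{- \frac{111}{35} - 42} = - \frac{108}{- \frac{1581}{35}} = \left(-108\right) \left(- \frac{35}{1581}\right) = \frac{1260}{527}$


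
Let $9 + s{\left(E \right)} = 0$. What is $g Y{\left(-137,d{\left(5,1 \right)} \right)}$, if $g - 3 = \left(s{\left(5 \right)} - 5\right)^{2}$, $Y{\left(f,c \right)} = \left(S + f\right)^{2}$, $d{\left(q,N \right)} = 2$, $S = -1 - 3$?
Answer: $3956319$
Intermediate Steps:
$s{\left(E \right)} = -9$ ($s{\left(E \right)} = -9 + 0 = -9$)
$S = -4$ ($S = -1 - 3 = -4$)
$Y{\left(f,c \right)} = \left(-4 + f\right)^{2}$
$g = 199$ ($g = 3 + \left(-9 - 5\right)^{2} = 3 + \left(-14\right)^{2} = 3 + 196 = 199$)
$g Y{\left(-137,d{\left(5,1 \right)} \right)} = 199 \left(-4 - 137\right)^{2} = 199 \left(-141\right)^{2} = 199 \cdot 19881 = 3956319$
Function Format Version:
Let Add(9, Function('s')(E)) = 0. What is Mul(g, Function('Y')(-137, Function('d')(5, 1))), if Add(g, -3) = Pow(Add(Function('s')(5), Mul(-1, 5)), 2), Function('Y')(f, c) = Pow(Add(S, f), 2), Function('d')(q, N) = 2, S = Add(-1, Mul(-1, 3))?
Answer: 3956319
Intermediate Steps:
Function('s')(E) = -9 (Function('s')(E) = Add(-9, 0) = -9)
S = -4 (S = Add(-1, -3) = -4)
Function('Y')(f, c) = Pow(Add(-4, f), 2)
g = 199 (g = Add(3, Pow(Add(-9, Mul(-1, 5)), 2)) = Add(3, Pow(Add(-9, -5), 2)) = Add(3, Pow(-14, 2)) = Add(3, 196) = 199)
Mul(g, Function('Y')(-137, Function('d')(5, 1))) = Mul(199, Pow(Add(-4, -137), 2)) = Mul(199, Pow(-141, 2)) = Mul(199, 19881) = 3956319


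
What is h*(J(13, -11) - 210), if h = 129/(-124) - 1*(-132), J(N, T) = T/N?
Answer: -44511099/1612 ≈ -27612.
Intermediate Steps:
h = 16239/124 (h = 129*(-1/124) + 132 = -129/124 + 132 = 16239/124 ≈ 130.96)
h*(J(13, -11) - 210) = 16239*(-11/13 - 210)/124 = (16239/124)*(-2741/13) = -44511099/1612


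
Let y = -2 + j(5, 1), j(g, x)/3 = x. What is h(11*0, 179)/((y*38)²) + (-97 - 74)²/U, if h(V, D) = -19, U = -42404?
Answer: -141545/201419 ≈ -0.70274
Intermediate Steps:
j(g, x) = 3*x
y = 1 (y = -2 + 3*1 = -2 + 3 = 1)
h(11*0, 179)/((y*38)²) + (-97 - 74)²/U = -19/((1*38)²) + (-97 - 74)²/(-42404) = -19/(38²) + (-171)²*(-1/42404) = -19/1444 + 29241*(-1/42404) = -19*1/1444 - 29241/42404 = -1/76 - 29241/42404 = -141545/201419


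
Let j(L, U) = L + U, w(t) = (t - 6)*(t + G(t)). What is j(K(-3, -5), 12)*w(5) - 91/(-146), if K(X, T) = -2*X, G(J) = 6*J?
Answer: -91889/146 ≈ -629.38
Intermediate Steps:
w(t) = 7*t*(-6 + t) (w(t) = (t - 6)*(t + 6*t) = (-6 + t)*(7*t) = 7*t*(-6 + t))
j(K(-3, -5), 12)*w(5) - 91/(-146) = (-2*(-3) + 12)*(7*5*(-6 + 5)) - 91/(-146) = (6 + 12)*(7*5*(-1)) - 91*(-1/146) = 18*(-35) + 91/146 = -630 + 91/146 = -91889/146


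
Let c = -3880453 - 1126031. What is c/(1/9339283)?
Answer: -46756970910972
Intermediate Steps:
c = -5006484
c/(1/9339283) = -5006484/(1/9339283) = -5006484/1/9339283 = -5006484*9339283 = -46756970910972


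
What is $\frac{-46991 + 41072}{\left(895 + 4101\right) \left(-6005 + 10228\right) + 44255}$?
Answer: $- \frac{5919}{21142363} \approx -0.00027996$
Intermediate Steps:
$\frac{-46991 + 41072}{\left(895 + 4101\right) \left(-6005 + 10228\right) + 44255} = - \frac{5919}{4996 \cdot 4223 + 44255} = - \frac{5919}{21098108 + 44255} = - \frac{5919}{21142363}$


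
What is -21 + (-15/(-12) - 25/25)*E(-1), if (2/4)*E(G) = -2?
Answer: -22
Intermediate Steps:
E(G) = -4 (E(G) = 2*(-2) = -4)
-21 + (-15/(-12) - 25/25)*E(-1) = -21 + (-15/(-12) - 25/25)*(-4) = -21 + (-15*(-1/12) - 25*1/25)*(-4) = -21 + (5/4 - 1)*(-4) = -21 + (¼)*(-4) = -21 - 1 = -22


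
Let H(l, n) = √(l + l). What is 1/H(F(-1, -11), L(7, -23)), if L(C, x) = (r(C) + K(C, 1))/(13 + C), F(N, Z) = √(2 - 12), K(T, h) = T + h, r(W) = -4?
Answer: -2^(¼)*5^(¾)*I^(3/2)/10 ≈ 0.28117 - 0.28117*I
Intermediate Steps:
F(N, Z) = I*√10 (F(N, Z) = √(-10) = I*√10)
L(C, x) = (-3 + C)/(13 + C) (L(C, x) = (-4 + (C + 1))/(13 + C) = (-4 + (1 + C))/(13 + C) = (-3 + C)/(13 + C))
H(l, n) = √2*√l (H(l, n) = √(2*l) = √2*√l)
1/H(F(-1, -11), L(7, -23)) = 1/(√2*√(I*√10)) = 1/(√2*(10^(¼)*√I)) = 1/(2^(¾)*5^(¼)*√I) = -2^(¼)*5^(¾)*I^(3/2)/10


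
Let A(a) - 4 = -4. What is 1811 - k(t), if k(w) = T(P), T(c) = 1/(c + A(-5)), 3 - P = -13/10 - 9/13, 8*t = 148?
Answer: 1175209/649 ≈ 1810.8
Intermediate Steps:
t = 37/2 (t = (1/8)*148 = 37/2 ≈ 18.500)
A(a) = 0 (A(a) = 4 - 4 = 0)
P = 649/130 (P = 3 - (-13/10 - 9/13) = 3 - 1*(-259/130) = 3 + 259/130 = 649/130 ≈ 4.9923)
T(c) = 1/c (T(c) = 1/(c + 0) = 1/c)
k(w) = 130/649 (k(w) = 1/(649/130) = 130/649)
1811 - k(t) = 1811 - 1*130/649 = 1811 - 130/649 = 1175209/649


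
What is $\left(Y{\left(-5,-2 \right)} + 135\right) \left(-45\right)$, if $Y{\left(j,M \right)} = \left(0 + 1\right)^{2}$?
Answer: $-6120$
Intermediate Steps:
$Y{\left(j,M \right)} = 1$ ($Y{\left(j,M \right)} = 1^{2} = 1$)
$\left(Y{\left(-5,-2 \right)} + 135\right) \left(-45\right) = \left(1 + 135\right) \left(-45\right) = 136 \left(-45\right) = -6120$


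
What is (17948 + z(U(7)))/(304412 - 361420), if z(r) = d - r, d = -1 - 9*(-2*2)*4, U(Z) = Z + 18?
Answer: -9033/28504 ≈ -0.31690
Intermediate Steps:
U(Z) = 18 + Z
d = 143 (d = -1 - (-36)*4 = -1 - 9*(-16) = -1 + 144 = 143)
z(r) = 143 - r
(17948 + z(U(7)))/(304412 - 361420) = (17948 + (143 - (18 + 7)))/(304412 - 361420) = (17948 + (143 - 1*25))/(-57008) = (17948 + (143 - 25))*(-1/57008) = (17948 + 118)*(-1/57008) = 18066*(-1/57008) = -9033/28504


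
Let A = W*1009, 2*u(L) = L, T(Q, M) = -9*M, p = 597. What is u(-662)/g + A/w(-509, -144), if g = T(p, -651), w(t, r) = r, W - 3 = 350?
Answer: -231876523/93744 ≈ -2473.5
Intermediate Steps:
W = 353 (W = 3 + 350 = 353)
u(L) = L/2
g = 5859 (g = -9*(-651) = 5859)
A = 356177 (A = 353*1009 = 356177)
u(-662)/g + A/w(-509, -144) = ((½)*(-662))/5859 + 356177/(-144) = -331*1/5859 + 356177*(-1/144) = -331/5859 - 356177/144 = -231876523/93744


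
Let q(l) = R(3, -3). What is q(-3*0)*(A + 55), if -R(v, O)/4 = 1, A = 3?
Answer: -232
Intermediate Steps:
R(v, O) = -4 (R(v, O) = -4*1 = -4)
q(l) = -4
q(-3*0)*(A + 55) = -4*(3 + 55) = -4*58 = -232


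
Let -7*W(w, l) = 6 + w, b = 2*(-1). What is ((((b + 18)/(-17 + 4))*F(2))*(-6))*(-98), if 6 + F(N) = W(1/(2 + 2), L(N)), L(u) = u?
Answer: 64848/13 ≈ 4988.3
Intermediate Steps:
b = -2
W(w, l) = -6/7 - w/7 (W(w, l) = -(6 + w)/7 = -6/7 - w/7)
F(N) = -193/28 (F(N) = -6 + (-6/7 - 1/(7*(2 + 2))) = -6 + (-6/7 - 1/7/4) = -6 + (-6/7 - 1/7*1/4) = -6 + (-6/7 - 1/28) = -6 - 25/28 = -193/28)
((((b + 18)/(-17 + 4))*F(2))*(-6))*(-98) = ((((-2 + 18)/(-17 + 4))*(-193/28))*(-6))*(-98) = (((16/(-13))*(-193/28))*(-6))*(-98) = (((16*(-1/13))*(-193/28))*(-6))*(-98) = (-16/13*(-193/28)*(-6))*(-98) = ((772/91)*(-6))*(-98) = -4632/91*(-98) = 64848/13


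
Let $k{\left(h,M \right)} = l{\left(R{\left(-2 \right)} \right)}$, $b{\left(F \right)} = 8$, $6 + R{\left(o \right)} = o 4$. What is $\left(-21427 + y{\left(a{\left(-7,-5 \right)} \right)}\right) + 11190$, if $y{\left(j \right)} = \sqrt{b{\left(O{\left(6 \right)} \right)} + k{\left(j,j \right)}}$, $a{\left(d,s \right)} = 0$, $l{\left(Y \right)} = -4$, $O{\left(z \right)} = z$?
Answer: $-10235$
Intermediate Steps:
$R{\left(o \right)} = -6 + 4 o$ ($R{\left(o \right)} = -6 + o 4 = -6 + 4 o$)
$k{\left(h,M \right)} = -4$
$y{\left(j \right)} = 2$ ($y{\left(j \right)} = \sqrt{8 - 4} = \sqrt{4} = 2$)
$\left(-21427 + y{\left(a{\left(-7,-5 \right)} \right)}\right) + 11190 = \left(-21427 + 2\right) + 11190 = -21425 + 11190 = -10235$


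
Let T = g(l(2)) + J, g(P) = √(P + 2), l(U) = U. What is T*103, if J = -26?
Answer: -2472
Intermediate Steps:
g(P) = √(2 + P)
T = -24 (T = √(2 + 2) - 26 = √4 - 26 = 2 - 26 = -24)
T*103 = -24*103 = -2472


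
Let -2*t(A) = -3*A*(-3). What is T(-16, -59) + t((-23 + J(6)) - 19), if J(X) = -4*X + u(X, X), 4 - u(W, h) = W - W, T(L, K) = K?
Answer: 220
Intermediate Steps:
u(W, h) = 4 (u(W, h) = 4 - (W - W) = 4 - 1*0 = 4 + 0 = 4)
J(X) = 4 - 4*X (J(X) = -4*X + 4 = 4 - 4*X)
t(A) = -9*A/2 (t(A) = -(-3*A)*(-3)/2 = -9*A/2)
T(-16, -59) + t((-23 + J(6)) - 19) = -59 - 9*((-23 + (4 - 4*6)) - 19)/2 = -59 - 9*((-23 + (4 - 24)) - 19)/2 = -59 - 9*((-23 - 20) - 19)/2 = -59 - 9*(-43 - 19)/2 = -59 - 9/2*(-62) = -59 + 279 = 220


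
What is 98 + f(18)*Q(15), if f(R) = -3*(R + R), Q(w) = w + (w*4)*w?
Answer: -98722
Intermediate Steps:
Q(w) = w + 4*w**2 (Q(w) = w + (4*w)*w = w + 4*w**2)
f(R) = -6*R
98 + f(18)*Q(15) = 98 + (-6*18)*(15*(1 + 4*15)) = 98 - 1620*(1 + 60) = 98 - 1620*61 = 98 - 108*915 = 98 - 98820 = -98722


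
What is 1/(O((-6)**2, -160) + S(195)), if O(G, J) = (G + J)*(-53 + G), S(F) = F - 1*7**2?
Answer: 1/2254 ≈ 0.00044366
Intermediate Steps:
S(F) = -49 + F (S(F) = F - 1*49 = F - 49 = -49 + F)
O(G, J) = (-53 + G)*(G + J)
1/(O((-6)**2, -160) + S(195)) = 1/((((-6)**2)**2 - 53*(-6)**2 - 53*(-160) + (-6)**2*(-160)) + (-49 + 195)) = 1/((36**2 - 53*36 + 8480 + 36*(-160)) + 146) = 1/((1296 - 1908 + 8480 - 5760) + 146) = 1/(2108 + 146) = 1/2254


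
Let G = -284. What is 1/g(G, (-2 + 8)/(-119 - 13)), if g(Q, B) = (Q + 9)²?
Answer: 1/75625 ≈ 1.3223e-5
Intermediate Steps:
g(Q, B) = (9 + Q)²
1/g(G, (-2 + 8)/(-119 - 13)) = 1/((9 - 284)²) = 1/((-275)²) = 1/75625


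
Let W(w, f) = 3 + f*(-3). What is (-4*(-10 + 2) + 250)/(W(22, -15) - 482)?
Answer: -141/217 ≈ -0.64977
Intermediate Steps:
W(w, f) = 3 - 3*f
(-4*(-10 + 2) + 250)/(W(22, -15) - 482) = (-4*(-10 + 2) + 250)/((3 - 3*(-15)) - 482) = (-4*(-8) + 250)/((3 + 45) - 482) = (32 + 250)/(48 - 482) = 282/(-434) = 282*(-1/434) = -141/217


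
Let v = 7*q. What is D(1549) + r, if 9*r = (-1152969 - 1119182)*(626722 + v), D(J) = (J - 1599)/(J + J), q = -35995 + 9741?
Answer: -173218758421209/1549 ≈ -1.1183e+11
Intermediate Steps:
q = -26254
v = -183778 (v = 7*(-26254) = -183778)
D(J) = (-1599 + J)/(2*J) (D(J) = (-1599 + J)/((2*J)) = (-1599 + J)*(1/(2*J)) = (-1599 + J)/(2*J))
r = -111826183616 (r = ((-1152969 - 1119182)*(626722 - 183778))/9 = (-2272151*442944)/9 = (⅑)*(-1006435652544) = -111826183616)
D(1549) + r = (½)*(-1599 + 1549)/1549 - 111826183616 = (½)*(1/1549)*(-50) - 111826183616 = -25/1549 - 111826183616 = -173218758421209/1549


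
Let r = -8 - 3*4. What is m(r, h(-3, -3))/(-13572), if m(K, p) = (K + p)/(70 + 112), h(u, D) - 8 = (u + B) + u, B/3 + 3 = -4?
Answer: 1/63336 ≈ 1.5789e-5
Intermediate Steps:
B = -21 (B = -9 + 3*(-4) = -9 - 12 = -21)
r = -20 (r = -8 - 12 = -20)
h(u, D) = -13 + 2*u (h(u, D) = 8 + ((u - 21) + u) = 8 + ((-21 + u) + u) = 8 + (-21 + 2*u) = -13 + 2*u)
m(K, p) = K/182 + p/182 (m(K, p) = (K + p)/182 = (K + p)*(1/182) = K/182 + p/182)
m(r, h(-3, -3))/(-13572) = ((1/182)*(-20) + (-13 + 2*(-3))/182)/(-13572) = (-10/91 + (-13 - 6)/182)*(-1/13572) = (-10/91 + (1/182)*(-19))*(-1/13572) = (-10/91 - 19/182)*(-1/13572) = -3/14*(-1/13572) = 1/63336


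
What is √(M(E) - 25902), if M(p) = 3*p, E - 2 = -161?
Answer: 3*I*√2931 ≈ 162.42*I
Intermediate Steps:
E = -159 (E = 2 - 161 = -159)
√(M(E) - 25902) = √(3*(-159) - 25902) = √(-477 - 25902) = √(-26379) = 3*I*√2931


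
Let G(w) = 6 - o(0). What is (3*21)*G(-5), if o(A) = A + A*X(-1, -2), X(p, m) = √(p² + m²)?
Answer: 378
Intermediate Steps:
X(p, m) = √(m² + p²)
o(A) = A + A*√5 (o(A) = A + A*√((-2)² + (-1)²) = A + A*√(4 + 1) = A + A*√5)
G(w) = 6 (G(w) = 6 - 0*(1 + √5) = 6 - 1*0 = 6 + 0 = 6)
(3*21)*G(-5) = (3*21)*6 = 63*6 = 378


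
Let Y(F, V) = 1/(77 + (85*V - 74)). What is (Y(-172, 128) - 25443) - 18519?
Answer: -478438445/10883 ≈ -43962.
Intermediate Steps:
Y(F, V) = 1/(3 + 85*V) (Y(F, V) = 1/(77 + (-74 + 85*V)) = 1/(3 + 85*V))
(Y(-172, 128) - 25443) - 18519 = (1/(3 + 85*128) - 25443) - 18519 = (1/(3 + 10880) - 25443) - 18519 = (1/10883 - 25443) - 18519 = -276896168/10883 - 18519 = -478438445/10883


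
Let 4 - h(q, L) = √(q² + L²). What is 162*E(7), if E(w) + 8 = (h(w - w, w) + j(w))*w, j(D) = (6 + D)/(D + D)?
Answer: -3645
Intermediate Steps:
h(q, L) = 4 - √(L² + q²) (h(q, L) = 4 - √(q² + L²) = 4 - √(L² + q²))
j(D) = (6 + D)/(2*D) (j(D) = (6 + D)/((2*D)) = (6 + D)*(1/(2*D)) = (6 + D)/(2*D))
E(w) = -8 + w*(4 - √(w²) + (6 + w)/(2*w)) (E(w) = -8 + ((4 - √(w² + (w - w)²)) + (6 + w)/(2*w))*w = -8 + ((4 - √(w² + 0²)) + (6 + w)/(2*w))*w = -8 + ((4 - √(w² + 0)) + (6 + w)/(2*w))*w = -8 + ((4 - √(w²)) + (6 + w)/(2*w))*w = -8 + (4 - √(w²) + (6 + w)/(2*w))*w = -8 + w*(4 - √(w²) + (6 + w)/(2*w)))
162*E(7) = 162*(-5 + (9/2)*7 - 1*7*√(7²)) = 162*(-5 + 63/2 - 1*7*√49) = 162*(-5 + 63/2 - 1*7*7) = 162*(-5 + 63/2 - 49) = 162*(-45/2) = -3645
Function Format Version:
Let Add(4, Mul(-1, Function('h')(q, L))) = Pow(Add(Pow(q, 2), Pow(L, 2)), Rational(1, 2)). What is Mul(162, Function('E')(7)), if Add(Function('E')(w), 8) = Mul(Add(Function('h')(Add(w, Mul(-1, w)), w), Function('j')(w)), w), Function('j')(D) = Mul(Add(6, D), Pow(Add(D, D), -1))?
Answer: -3645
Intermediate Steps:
Function('h')(q, L) = Add(4, Mul(-1, Pow(Add(Pow(L, 2), Pow(q, 2)), Rational(1, 2)))) (Function('h')(q, L) = Add(4, Mul(-1, Pow(Add(Pow(q, 2), Pow(L, 2)), Rational(1, 2)))) = Add(4, Mul(-1, Pow(Add(Pow(L, 2), Pow(q, 2)), Rational(1, 2)))))
Function('j')(D) = Mul(Rational(1, 2), Pow(D, -1), Add(6, D)) (Function('j')(D) = Mul(Add(6, D), Pow(Mul(2, D), -1)) = Mul(Add(6, D), Mul(Rational(1, 2), Pow(D, -1))) = Mul(Rational(1, 2), Pow(D, -1), Add(6, D)))
Function('E')(w) = Add(-8, Mul(w, Add(4, Mul(-1, Pow(Pow(w, 2), Rational(1, 2))), Mul(Rational(1, 2), Pow(w, -1), Add(6, w))))) (Function('E')(w) = Add(-8, Mul(Add(Add(4, Mul(-1, Pow(Add(Pow(w, 2), Pow(Add(w, Mul(-1, w)), 2)), Rational(1, 2)))), Mul(Rational(1, 2), Pow(w, -1), Add(6, w))), w)) = Add(-8, Mul(Add(Add(4, Mul(-1, Pow(Add(Pow(w, 2), Pow(0, 2)), Rational(1, 2)))), Mul(Rational(1, 2), Pow(w, -1), Add(6, w))), w)) = Add(-8, Mul(Add(Add(4, Mul(-1, Pow(Add(Pow(w, 2), 0), Rational(1, 2)))), Mul(Rational(1, 2), Pow(w, -1), Add(6, w))), w)) = Add(-8, Mul(Add(Add(4, Mul(-1, Pow(Pow(w, 2), Rational(1, 2)))), Mul(Rational(1, 2), Pow(w, -1), Add(6, w))), w)) = Add(-8, Mul(Add(4, Mul(-1, Pow(Pow(w, 2), Rational(1, 2))), Mul(Rational(1, 2), Pow(w, -1), Add(6, w))), w)) = Add(-8, Mul(w, Add(4, Mul(-1, Pow(Pow(w, 2), Rational(1, 2))), Mul(Rational(1, 2), Pow(w, -1), Add(6, w))))))
Mul(162, Function('E')(7)) = Mul(162, Add(-5, Mul(Rational(9, 2), 7), Mul(-1, 7, Pow(Pow(7, 2), Rational(1, 2))))) = Mul(162, Add(-5, Rational(63, 2), Mul(-1, 7, Pow(49, Rational(1, 2))))) = Mul(162, Add(-5, Rational(63, 2), Mul(-1, 7, 7))) = Mul(162, Add(-5, Rational(63, 2), -49)) = Mul(162, Rational(-45, 2)) = -3645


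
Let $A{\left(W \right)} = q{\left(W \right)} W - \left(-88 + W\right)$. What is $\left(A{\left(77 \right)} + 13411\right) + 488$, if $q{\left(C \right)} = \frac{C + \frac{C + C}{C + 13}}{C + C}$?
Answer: $\frac{627721}{45} \approx 13949.0$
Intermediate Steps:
$q{\left(C \right)} = \frac{C + \frac{2 C}{13 + C}}{2 C}$
$A{\left(W \right)} = 88 - W + \frac{W \left(15 + W\right)}{2 \left(13 + W\right)}$ ($A{\left(W \right)} = \frac{15 + W}{2 \left(13 + W\right)} W - \left(-88 + W\right) = \frac{W \left(15 + W\right)}{2 \left(13 + W\right)} - \left(-88 + W\right) = 88 - W + \frac{W \left(15 + W\right)}{2 \left(13 + W\right)}$)
$\left(A{\left(77 \right)} + 13411\right) + 488 = \left(\frac{2288 - 77^{2} + 165 \cdot 77}{2 \left(13 + 77\right)} + 13411\right) + 488 = \left(\frac{2288 - 5929 + 12705}{2 \cdot 90} + 13411\right) + 488 = \left(\frac{1}{2} \cdot \frac{1}{90} \left(2288 - 5929 + 12705\right) + 13411\right) + 488 = \left(\frac{1}{2} \cdot \frac{1}{90} \cdot 9064 + 13411\right) + 488 = \left(\frac{2266}{45} + 13411\right) + 488 = \frac{605761}{45} + 488 = \frac{627721}{45}$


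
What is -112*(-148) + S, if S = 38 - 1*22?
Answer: 16592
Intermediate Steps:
S = 16 (S = 38 - 22 = 16)
-112*(-148) + S = -112*(-148) + 16 = 16576 + 16 = 16592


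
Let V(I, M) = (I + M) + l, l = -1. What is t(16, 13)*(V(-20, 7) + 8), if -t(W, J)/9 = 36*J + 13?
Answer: 25974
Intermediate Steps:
V(I, M) = -1 + I + M (V(I, M) = (I + M) - 1 = -1 + I + M)
t(W, J) = -117 - 324*J (t(W, J) = -9*(36*J + 13) = -9*(13 + 36*J) = -117 - 324*J)
t(16, 13)*(V(-20, 7) + 8) = (-117 - 324*13)*((-1 - 20 + 7) + 8) = (-117 - 4212)*(-14 + 8) = -4329*(-6) = 25974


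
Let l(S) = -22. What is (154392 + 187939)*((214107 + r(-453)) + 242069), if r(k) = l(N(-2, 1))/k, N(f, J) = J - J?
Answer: 70741930905250/453 ≈ 1.5616e+11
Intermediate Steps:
N(f, J) = 0
r(k) = -22/k
(154392 + 187939)*((214107 + r(-453)) + 242069) = (154392 + 187939)*((214107 - 22/(-453)) + 242069) = 342331*((214107 - 22*(-1/453)) + 242069) = 342331*((214107 + 22/453) + 242069) = 342331*(96990493/453 + 242069) = 342331*(206647750/453) = 70741930905250/453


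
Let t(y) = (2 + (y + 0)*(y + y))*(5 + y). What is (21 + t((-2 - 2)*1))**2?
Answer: 3025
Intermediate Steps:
t(y) = (2 + 2*y**2)*(5 + y) (t(y) = (2 + y*(2*y))*(5 + y) = (2 + 2*y**2)*(5 + y))
(21 + t((-2 - 2)*1))**2 = (21 + (10 + 2*((-2 - 2)*1) + 2*((-2 - 2)*1)**3 + 10*((-2 - 2)*1)**2))**2 = (21 + (10 + 2*(-4*1) + 2*(-4*1)**3 + 10*(-4*1)**2))**2 = (21 + (10 + 2*(-4) + 2*(-4)**3 + 10*(-4)**2))**2 = (21 + (10 - 8 + 2*(-64) + 10*16))**2 = (21 + (10 - 8 - 128 + 160))**2 = (21 + 34)**2 = 55**2 = 3025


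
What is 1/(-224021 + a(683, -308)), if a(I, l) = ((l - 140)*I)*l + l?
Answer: 1/94018743 ≈ 1.0636e-8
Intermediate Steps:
a(I, l) = l + I*l*(-140 + l) (a(I, l) = ((-140 + l)*I)*l + l = (I*(-140 + l))*l + l = I*l*(-140 + l) + l = l + I*l*(-140 + l))
1/(-224021 + a(683, -308)) = 1/(-224021 - 308*(1 - 140*683 + 683*(-308))) = 1/(-224021 - 308*(1 - 95620 - 210364)) = 1/(-224021 - 308*(-305983)) = 1/(-224021 + 94242764) = 1/94018743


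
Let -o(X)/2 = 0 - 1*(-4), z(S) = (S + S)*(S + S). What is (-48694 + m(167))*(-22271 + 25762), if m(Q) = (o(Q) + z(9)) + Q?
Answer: -168304601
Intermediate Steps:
z(S) = 4*S² (z(S) = (2*S)*(2*S) = 4*S²)
o(X) = -8 (o(X) = -2*(0 - 1*(-4)) = -2*(0 + 4) = -2*4 = -8)
m(Q) = 316 + Q (m(Q) = (-8 + 4*9²) + Q = (-8 + 4*81) + Q = (-8 + 324) + Q = 316 + Q)
(-48694 + m(167))*(-22271 + 25762) = (-48694 + (316 + 167))*(-22271 + 25762) = (-48694 + 483)*3491 = -48211*3491 = -168304601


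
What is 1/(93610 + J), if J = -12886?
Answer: 1/80724 ≈ 1.2388e-5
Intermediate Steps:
1/(93610 + J) = 1/(93610 - 12886) = 1/80724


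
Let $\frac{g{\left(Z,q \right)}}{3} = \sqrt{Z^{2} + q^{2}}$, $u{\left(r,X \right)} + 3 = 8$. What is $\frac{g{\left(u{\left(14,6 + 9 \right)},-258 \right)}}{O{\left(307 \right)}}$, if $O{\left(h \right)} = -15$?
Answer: $- \frac{\sqrt{66589}}{5} \approx -51.61$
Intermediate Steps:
$u{\left(r,X \right)} = 5$ ($u{\left(r,X \right)} = -3 + 8 = 5$)
$g{\left(Z,q \right)} = 3 \sqrt{Z^{2} + q^{2}}$
$\frac{g{\left(u{\left(14,6 + 9 \right)},-258 \right)}}{O{\left(307 \right)}} = \frac{3 \sqrt{5^{2} + \left(-258\right)^{2}}}{-15} = 3 \sqrt{25 + 66564} \left(- \frac{1}{15}\right) = 3 \sqrt{66589} \left(- \frac{1}{15}\right) = - \frac{\sqrt{66589}}{5}$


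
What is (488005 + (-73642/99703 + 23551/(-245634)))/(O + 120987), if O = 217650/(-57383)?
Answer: 685809481848525077407/170021971970539784442 ≈ 4.0337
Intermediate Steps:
O = -217650/57383 (O = 217650*(-1/57383) = -217650/57383 ≈ -3.7929)
(488005 + (-73642/99703 + 23551/(-245634)))/(O + 120987) = (488005 + (-73642/99703 + 23551/(-245634)))/(-217650/57383 + 120987) = (488005 + (-73642*1/99703 + 23551*(-1/245634)))/(6942379371/57383) = (488005 + (-73642/99703 - 23551/245634))*(57383/6942379371) = (488005 - 20437084381/24490446702)*(57383/6942379371) = (11951440005725129/24490446702)*(57383/6942379371) = 685809481848525077407/170021971970539784442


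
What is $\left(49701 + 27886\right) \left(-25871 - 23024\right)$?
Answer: $-3793616365$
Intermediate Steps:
$\left(49701 + 27886\right) \left(-25871 - 23024\right) = 77587 \left(-48895\right) = -3793616365$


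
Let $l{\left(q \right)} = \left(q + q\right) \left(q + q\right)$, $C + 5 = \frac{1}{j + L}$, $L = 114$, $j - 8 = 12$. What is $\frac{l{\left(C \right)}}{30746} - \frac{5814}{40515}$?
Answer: $- \frac{261436111467}{1863943812970} \approx -0.14026$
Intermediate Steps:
$j = 20$ ($j = 8 + 12 = 20$)
$C = - \frac{669}{134}$ ($C = -5 + \frac{1}{20 + 114} = -5 + \frac{1}{134} = - \frac{669}{134} \approx -4.9925$)
$l{\left(q \right)} = 4 q^{2}$ ($l{\left(q \right)} = 2 q 2 q = 4 q^{2}$)
$\frac{l{\left(C \right)}}{30746} - \frac{5814}{40515} = \frac{4 \left(- \frac{669}{134}\right)^{2}}{30746} - \frac{5814}{40515} = 4 \cdot \frac{447561}{17956} \cdot \frac{1}{30746} - \frac{1938}{13505} = \frac{447561}{4489} \cdot \frac{1}{30746} - \frac{1938}{13505} = \frac{447561}{138018794} - \frac{1938}{13505} = - \frac{261436111467}{1863943812970}$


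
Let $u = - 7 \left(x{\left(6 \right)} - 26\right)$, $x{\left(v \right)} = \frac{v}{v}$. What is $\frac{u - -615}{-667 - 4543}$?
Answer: $- \frac{79}{521} \approx -0.15163$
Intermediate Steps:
$x{\left(v \right)} = 1$
$u = 175$ ($u = - 7 \left(1 - 26\right) = \left(-7\right) \left(-25\right) = 175$)
$\frac{u - -615}{-667 - 4543} = \frac{175 - -615}{-667 - 4543} = \frac{175 + \left(648 - 33\right)}{-5210} = \left(175 + 615\right) \left(- \frac{1}{5210}\right) = 790 \left(- \frac{1}{5210}\right) = - \frac{79}{521}$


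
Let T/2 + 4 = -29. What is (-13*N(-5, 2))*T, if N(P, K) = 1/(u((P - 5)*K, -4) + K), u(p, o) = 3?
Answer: 858/5 ≈ 171.60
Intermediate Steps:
T = -66 (T = -8 + 2*(-29) = -8 - 58 = -66)
N(P, K) = 1/(3 + K)
(-13*N(-5, 2))*T = -13/(3 + 2)*(-66) = -13/5*(-66) = 858/5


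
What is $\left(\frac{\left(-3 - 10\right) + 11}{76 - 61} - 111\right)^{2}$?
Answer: $\frac{2778889}{225} \approx 12351.0$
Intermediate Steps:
$\left(\frac{\left(-3 - 10\right) + 11}{76 - 61} - 111\right)^{2} = \left(\frac{\left(-3 - 10\right) + 11}{15} - 111\right)^{2} = \left(\left(-13 + 11\right) \frac{1}{15} - 111\right)^{2} = \left(\left(-2\right) \frac{1}{15} - 111\right)^{2} = \left(- \frac{2}{15} - 111\right)^{2} = \left(- \frac{1667}{15}\right)^{2} = \frac{2778889}{225}$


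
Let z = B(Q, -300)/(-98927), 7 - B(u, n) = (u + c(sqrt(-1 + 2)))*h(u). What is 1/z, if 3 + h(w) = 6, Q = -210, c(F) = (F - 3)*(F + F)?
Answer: -98927/649 ≈ -152.43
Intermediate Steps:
c(F) = 2*F*(-3 + F) (c(F) = (-3 + F)*(2*F) = 2*F*(-3 + F))
h(w) = 3 (h(w) = -3 + 6 = 3)
B(u, n) = 19 - 3*u (B(u, n) = 7 - (u + 2*sqrt(-1 + 2)*(-3 + sqrt(-1 + 2)))*3 = 7 - (u + 2*sqrt(1)*(-3 + sqrt(1)))*3 = 7 - (u + 2*1*(-3 + 1))*3 = 7 - (u + 2*1*(-2))*3 = 7 - (u - 4)*3 = 7 - (-4 + u)*3 = 7 - (-12 + 3*u) = 7 + (12 - 3*u) = 19 - 3*u)
z = -649/98927 (z = (19 - 3*(-210))/(-98927) = (19 + 630)*(-1/98927) = 649*(-1/98927) = -649/98927 ≈ -0.0065604)
1/z = 1/(-649/98927) = -98927/649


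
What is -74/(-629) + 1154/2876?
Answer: 12685/24446 ≈ 0.51890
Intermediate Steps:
-74/(-629) + 1154/2876 = -74*(-1/629) + 1154*(1/2876) = 2/17 + 577/1438 = 12685/24446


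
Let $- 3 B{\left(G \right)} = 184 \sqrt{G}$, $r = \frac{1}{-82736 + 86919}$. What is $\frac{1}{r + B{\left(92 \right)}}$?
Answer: $- \frac{37647}{54500338857719} - \frac{19317227856 \sqrt{23}}{54500338857719} \approx -0.0016998$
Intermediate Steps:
$r = \frac{1}{4183} \approx 0.00023906$
$B{\left(G \right)} = - \frac{184 \sqrt{G}}{3}$
$\frac{1}{r + B{\left(92 \right)}} = \frac{1}{\frac{1}{4183} - \frac{184 \sqrt{92}}{3}} = \frac{1}{\frac{1}{4183} - \frac{184 \cdot 2 \sqrt{23}}{3}} = \frac{1}{\frac{1}{4183} - \frac{368 \sqrt{23}}{3}}$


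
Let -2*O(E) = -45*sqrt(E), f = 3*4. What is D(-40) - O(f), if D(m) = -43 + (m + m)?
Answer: -123 - 45*sqrt(3) ≈ -200.94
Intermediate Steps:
D(m) = -43 + 2*m
f = 12
O(E) = 45*sqrt(E)/2 (O(E) = -(-45)*sqrt(E)/2 = 45*sqrt(E)/2)
D(-40) - O(f) = (-43 + 2*(-40)) - 45*sqrt(12)/2 = (-43 - 80) - 45*2*sqrt(3)/2 = -123 - 45*sqrt(3)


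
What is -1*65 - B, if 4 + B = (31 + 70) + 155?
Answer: -317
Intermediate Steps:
B = 252 (B = -4 + ((31 + 70) + 155) = -4 + (101 + 155) = -4 + 256 = 252)
-1*65 - B = -1*65 - 1*252 = -65 - 252 = -317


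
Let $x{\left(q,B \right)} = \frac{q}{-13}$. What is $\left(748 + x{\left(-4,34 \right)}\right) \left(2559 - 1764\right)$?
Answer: $\frac{7733760}{13} \approx 5.9491 \cdot 10^{5}$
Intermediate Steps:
$x{\left(q,B \right)} = - \frac{q}{13}$ ($x{\left(q,B \right)} = q \left(- \frac{1}{13}\right) = - \frac{q}{13}$)
$\left(748 + x{\left(-4,34 \right)}\right) \left(2559 - 1764\right) = \left(748 - - \frac{4}{13}\right) \left(2559 - 1764\right) = \left(748 + \frac{4}{13}\right) 795 = \frac{9728}{13} \cdot 795 = \frac{7733760}{13}$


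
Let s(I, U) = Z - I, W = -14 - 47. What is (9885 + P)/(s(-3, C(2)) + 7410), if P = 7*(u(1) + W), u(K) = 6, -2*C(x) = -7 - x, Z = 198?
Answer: 9500/7611 ≈ 1.2482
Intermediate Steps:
C(x) = 7/2 + x/2 (C(x) = -(-7 - x)/2 = 7/2 + x/2)
W = -61
s(I, U) = 198 - I
P = -385 (P = 7*(6 - 61) = 7*(-55) = -385)
(9885 + P)/(s(-3, C(2)) + 7410) = (9885 - 385)/((198 - 1*(-3)) + 7410) = 9500/((198 + 3) + 7410) = 9500/(201 + 7410) = 9500/7611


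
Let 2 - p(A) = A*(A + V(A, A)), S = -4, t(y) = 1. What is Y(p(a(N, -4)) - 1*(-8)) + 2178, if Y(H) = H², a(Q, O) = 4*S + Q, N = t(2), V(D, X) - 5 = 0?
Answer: 21778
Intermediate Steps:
V(D, X) = 5 (V(D, X) = 5 + 0 = 5)
N = 1
a(Q, O) = -16 + Q (a(Q, O) = 4*(-4) + Q = -16 + Q)
p(A) = 2 - A*(5 + A) (p(A) = 2 - A*(A + 5) = 2 - A*(5 + A))
Y(p(a(N, -4)) - 1*(-8)) + 2178 = ((2 - (-16 + 1)² - 5*(-16 + 1)) - 1*(-8))² + 2178 = ((2 - 1*(-15)² - 5*(-15)) + 8)² + 2178 = ((2 - 1*225 + 75) + 8)² + 2178 = ((2 - 225 + 75) + 8)² + 2178 = (-148 + 8)² + 2178 = (-140)² + 2178 = 19600 + 2178 = 21778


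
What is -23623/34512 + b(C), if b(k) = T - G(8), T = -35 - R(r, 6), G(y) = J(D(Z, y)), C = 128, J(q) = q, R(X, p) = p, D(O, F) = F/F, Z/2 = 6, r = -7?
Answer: -1473127/34512 ≈ -42.685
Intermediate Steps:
Z = 12 (Z = 2*6 = 12)
D(O, F) = 1
G(y) = 1
T = -41 (T = -35 - 1*6 = -35 - 6 = -41)
b(k) = -42 (b(k) = -41 - 1*1 = -41 - 1 = -42)
-23623/34512 + b(C) = -23623/34512 - 42 = -1473127/34512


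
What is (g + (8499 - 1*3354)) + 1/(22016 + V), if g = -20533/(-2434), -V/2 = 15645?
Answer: 29082018357/5643229 ≈ 5153.4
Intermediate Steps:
V = -31290 (V = -2*15645 = -31290)
g = 20533/2434 (g = -20533*(-1/2434) = 20533/2434 ≈ 8.4359)
(g + (8499 - 1*3354)) + 1/(22016 + V) = (20533/2434 + (8499 - 1*3354)) + 1/(22016 - 31290) = (20533/2434 + (8499 - 3354)) + 1/(-9274) = (20533/2434 + 5145) - 1/9274 = 12543463/2434 - 1/9274 = 29082018357/5643229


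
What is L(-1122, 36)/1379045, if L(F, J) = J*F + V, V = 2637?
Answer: -7551/275809 ≈ -0.027378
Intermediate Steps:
L(F, J) = 2637 + F*J (L(F, J) = J*F + 2637 = F*J + 2637 = 2637 + F*J)
L(-1122, 36)/1379045 = (2637 - 1122*36)/1379045 = (2637 - 40392)*(1/1379045) = -37755*1/1379045 = -7551/275809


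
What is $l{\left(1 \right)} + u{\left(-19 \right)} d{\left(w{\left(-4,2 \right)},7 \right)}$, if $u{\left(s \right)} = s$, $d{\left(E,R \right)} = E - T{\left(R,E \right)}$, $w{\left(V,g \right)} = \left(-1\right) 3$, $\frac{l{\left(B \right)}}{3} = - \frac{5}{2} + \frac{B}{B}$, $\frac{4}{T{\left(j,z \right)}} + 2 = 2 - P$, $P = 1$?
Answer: $- \frac{47}{2} \approx -23.5$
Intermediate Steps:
$T{\left(j,z \right)} = -4$ ($T{\left(j,z \right)} = \frac{4}{-2 + \left(2 - 1\right)} = \frac{4}{-2 + 1} = \frac{4}{-1} = 4 \left(-1\right) = -4$)
$l{\left(B \right)} = - \frac{9}{2}$ ($l{\left(B \right)} = 3 \left(- \frac{5}{2} + \frac{B}{B}\right) = 3 \left(\left(-5\right) \frac{1}{2} + 1\right) = 3 \left(- \frac{5}{2} + 1\right) = 3 \left(- \frac{3}{2}\right) = - \frac{9}{2}$)
$w{\left(V,g \right)} = -3$
$d{\left(E,R \right)} = 4 + E$ ($d{\left(E,R \right)} = E - -4 = E + 4 = 4 + E$)
$l{\left(1 \right)} + u{\left(-19 \right)} d{\left(w{\left(-4,2 \right)},7 \right)} = - \frac{9}{2} - 19 \left(4 - 3\right) = - \frac{9}{2} - 19 = - \frac{47}{2}$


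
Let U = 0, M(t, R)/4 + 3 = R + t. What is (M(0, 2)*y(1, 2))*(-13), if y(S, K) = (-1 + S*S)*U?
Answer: 0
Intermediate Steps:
M(t, R) = -12 + 4*R + 4*t (M(t, R) = -12 + 4*(R + t) = -12 + (4*R + 4*t) = -12 + 4*R + 4*t)
y(S, K) = 0 (y(S, K) = (-1 + S*S)*0 = (-1 + S**2)*0 = 0)
(M(0, 2)*y(1, 2))*(-13) = ((-12 + 4*2 + 4*0)*0)*(-13) = ((-12 + 8 + 0)*0)*(-13) = -4*0*(-13) = 0*(-13) = 0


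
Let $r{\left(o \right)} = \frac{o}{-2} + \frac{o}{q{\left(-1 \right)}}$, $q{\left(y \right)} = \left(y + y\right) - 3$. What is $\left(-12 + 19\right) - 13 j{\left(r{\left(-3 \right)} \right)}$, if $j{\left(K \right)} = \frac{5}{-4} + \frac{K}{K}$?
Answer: $\frac{41}{4} \approx 10.25$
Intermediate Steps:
$q{\left(y \right)} = -3 + 2 y$ ($q{\left(y \right)} = 2 y - 3 = -3 + 2 y$)
$r{\left(o \right)} = - \frac{7 o}{10}$ ($r{\left(o \right)} = \frac{o}{-2} + \frac{o}{-3 + 2 \left(-1\right)} = o \left(- \frac{1}{2}\right) + \frac{o}{-3 - 2} = - \frac{o}{2} + \frac{o}{-5} = - \frac{o}{2} + o \left(- \frac{1}{5}\right) = - \frac{o}{2} - \frac{o}{5} = - \frac{7 o}{10}$)
$j{\left(K \right)} = - \frac{1}{4}$ ($j{\left(K \right)} = 5 \left(- \frac{1}{4}\right) + 1 = - \frac{5}{4} + 1 = - \frac{1}{4}$)
$\left(-12 + 19\right) - 13 j{\left(r{\left(-3 \right)} \right)} = \left(-12 + 19\right) - - \frac{13}{4} = 7 + \frac{13}{4} = \frac{41}{4}$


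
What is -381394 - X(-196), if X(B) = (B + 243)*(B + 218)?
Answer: -382428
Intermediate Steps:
X(B) = (218 + B)*(243 + B) (X(B) = (243 + B)*(218 + B) = (218 + B)*(243 + B))
-381394 - X(-196) = -381394 - (52974 + (-196)**2 + 461*(-196)) = -381394 - (52974 + 38416 - 90356) = -381394 - 1*1034 = -381394 - 1034 = -382428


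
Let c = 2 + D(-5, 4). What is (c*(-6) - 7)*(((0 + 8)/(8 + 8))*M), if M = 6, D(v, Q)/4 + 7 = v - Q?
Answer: 1095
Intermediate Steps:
D(v, Q) = -28 - 4*Q + 4*v (D(v, Q) = -28 + 4*(v - Q) = -28 + (-4*Q + 4*v) = -28 - 4*Q + 4*v)
c = -62 (c = 2 + (-28 - 4*4 + 4*(-5)) = 2 + (-28 - 16 - 20) = 2 - 64 = -62)
(c*(-6) - 7)*(((0 + 8)/(8 + 8))*M) = (-62*(-6) - 7)*(((0 + 8)/(8 + 8))*6) = (372 - 7)*((8/16)*6) = 365*((8*(1/16))*6) = 365*((½)*6) = 365*3 = 1095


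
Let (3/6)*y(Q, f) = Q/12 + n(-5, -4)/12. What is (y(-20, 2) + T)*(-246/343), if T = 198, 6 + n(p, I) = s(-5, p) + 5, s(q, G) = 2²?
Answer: -48011/343 ≈ -139.97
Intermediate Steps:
s(q, G) = 4
n(p, I) = 3 (n(p, I) = -6 + (4 + 5) = -6 + 9 = 3)
y(Q, f) = ½ + Q/6 (y(Q, f) = 2*(Q/12 + 3/12) = 2*(Q*(1/12) + 3*(1/12)) = 2*(Q/12 + ¼) = 2*(¼ + Q/12) = ½ + Q/6)
(y(-20, 2) + T)*(-246/343) = ((½ + (⅙)*(-20)) + 198)*(-246/343) = ((½ - 10/3) + 198)*(-246*1/343) = (-17/6 + 198)*(-246/343) = (1171/6)*(-246/343) = -48011/343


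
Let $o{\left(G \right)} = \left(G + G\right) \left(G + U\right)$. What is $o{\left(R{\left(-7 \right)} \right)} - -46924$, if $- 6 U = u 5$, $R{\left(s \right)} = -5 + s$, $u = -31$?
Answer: $46592$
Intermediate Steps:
$U = \frac{155}{6}$ ($U = - \frac{\left(-31\right) 5}{6} = \left(- \frac{1}{6}\right) \left(-155\right) = \frac{155}{6} \approx 25.833$)
$o{\left(G \right)} = 2 G \left(\frac{155}{6} + G\right)$ ($o{\left(G \right)} = \left(G + G\right) \left(G + \frac{155}{6}\right) = 2 G \left(\frac{155}{6} + G\right)$)
$o{\left(R{\left(-7 \right)} \right)} - -46924 = \frac{\left(-5 - 7\right) \left(155 + 6 \left(-5 - 7\right)\right)}{3} - -46924 = \frac{1}{3} \left(-12\right) \left(155 + 6 \left(-12\right)\right) + 46924 = \frac{1}{3} \left(-12\right) \left(155 - 72\right) + 46924 = \frac{1}{3} \left(-12\right) 83 + 46924 = -332 + 46924 = 46592$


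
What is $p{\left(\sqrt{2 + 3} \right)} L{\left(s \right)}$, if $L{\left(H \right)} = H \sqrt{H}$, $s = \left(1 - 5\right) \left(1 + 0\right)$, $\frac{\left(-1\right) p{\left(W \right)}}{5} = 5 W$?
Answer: $200 i \sqrt{5} \approx 447.21 i$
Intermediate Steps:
$p{\left(W \right)} = - 25 W$ ($p{\left(W \right)} = - 5 \cdot 5 W = - 25 W$)
$s = -4$ ($s = \left(-4\right) 1 = -4$)
$L{\left(H \right)} = H^{\frac{3}{2}}$
$p{\left(\sqrt{2 + 3} \right)} L{\left(s \right)} = - 25 \sqrt{2 + 3} \left(-4\right)^{\frac{3}{2}} = - 25 \sqrt{5} \left(- 8 i\right) = 200 i \sqrt{5}$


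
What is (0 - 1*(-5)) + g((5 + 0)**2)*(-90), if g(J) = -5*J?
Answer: 11255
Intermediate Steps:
(0 - 1*(-5)) + g((5 + 0)**2)*(-90) = (0 - 1*(-5)) - 5*(5 + 0)**2*(-90) = (0 + 5) - 5*5**2*(-90) = 5 - 5*25*(-90) = 5 - 125*(-90) = 5 + 11250 = 11255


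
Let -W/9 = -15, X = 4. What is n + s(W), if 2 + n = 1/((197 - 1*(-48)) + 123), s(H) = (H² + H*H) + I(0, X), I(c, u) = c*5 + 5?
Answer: 13414705/368 ≈ 36453.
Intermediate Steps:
W = 135 (W = -9*(-15) = 135)
I(c, u) = 5 + 5*c (I(c, u) = 5*c + 5 = 5 + 5*c)
s(H) = 5 + 2*H² (s(H) = (H² + H*H) + (5 + 5*0) = (H² + H²) + (5 + 0) = 2*H² + 5 = 5 + 2*H²)
n = -735/368 (n = -2 + 1/((197 - 1*(-48)) + 123) = -2 + 1/((197 + 48) + 123) = -2 + 1/(245 + 123) = -2 + 1/368 = -735/368 ≈ -1.9973)
n + s(W) = -735/368 + (5 + 2*135²) = -735/368 + (5 + 2*18225) = -735/368 + (5 + 36450) = -735/368 + 36455 = 13414705/368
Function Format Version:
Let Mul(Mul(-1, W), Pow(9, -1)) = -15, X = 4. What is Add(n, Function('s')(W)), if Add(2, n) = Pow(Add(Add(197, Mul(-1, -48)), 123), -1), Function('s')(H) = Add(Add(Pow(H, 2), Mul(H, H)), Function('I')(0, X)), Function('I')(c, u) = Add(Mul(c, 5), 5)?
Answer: Rational(13414705, 368) ≈ 36453.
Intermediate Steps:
W = 135 (W = Mul(-9, -15) = 135)
Function('I')(c, u) = Add(5, Mul(5, c)) (Function('I')(c, u) = Add(Mul(5, c), 5) = Add(5, Mul(5, c)))
Function('s')(H) = Add(5, Mul(2, Pow(H, 2))) (Function('s')(H) = Add(Add(Pow(H, 2), Mul(H, H)), Add(5, Mul(5, 0))) = Add(Add(Pow(H, 2), Pow(H, 2)), Add(5, 0)) = Add(Mul(2, Pow(H, 2)), 5) = Add(5, Mul(2, Pow(H, 2))))
n = Rational(-735, 368) (n = Add(-2, Pow(Add(Add(197, Mul(-1, -48)), 123), -1)) = Add(-2, Pow(Add(Add(197, 48), 123), -1)) = Add(-2, Pow(Add(245, 123), -1)) = Add(-2, Pow(368, -1)) = Add(-2, Rational(1, 368)) = Rational(-735, 368) ≈ -1.9973)
Add(n, Function('s')(W)) = Add(Rational(-735, 368), Add(5, Mul(2, Pow(135, 2)))) = Add(Rational(-735, 368), Add(5, Mul(2, 18225))) = Add(Rational(-735, 368), Add(5, 36450)) = Add(Rational(-735, 368), 36455) = Rational(13414705, 368)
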